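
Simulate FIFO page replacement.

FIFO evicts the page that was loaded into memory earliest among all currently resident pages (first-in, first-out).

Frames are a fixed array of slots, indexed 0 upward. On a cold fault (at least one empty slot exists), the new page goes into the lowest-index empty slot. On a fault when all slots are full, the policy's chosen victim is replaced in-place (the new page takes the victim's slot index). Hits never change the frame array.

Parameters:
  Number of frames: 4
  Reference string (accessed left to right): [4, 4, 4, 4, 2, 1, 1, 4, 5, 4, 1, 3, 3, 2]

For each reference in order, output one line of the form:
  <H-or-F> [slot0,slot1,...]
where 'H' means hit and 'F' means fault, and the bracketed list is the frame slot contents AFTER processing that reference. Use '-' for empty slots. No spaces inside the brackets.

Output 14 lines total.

F [4,-,-,-]
H [4,-,-,-]
H [4,-,-,-]
H [4,-,-,-]
F [4,2,-,-]
F [4,2,1,-]
H [4,2,1,-]
H [4,2,1,-]
F [4,2,1,5]
H [4,2,1,5]
H [4,2,1,5]
F [3,2,1,5]
H [3,2,1,5]
H [3,2,1,5]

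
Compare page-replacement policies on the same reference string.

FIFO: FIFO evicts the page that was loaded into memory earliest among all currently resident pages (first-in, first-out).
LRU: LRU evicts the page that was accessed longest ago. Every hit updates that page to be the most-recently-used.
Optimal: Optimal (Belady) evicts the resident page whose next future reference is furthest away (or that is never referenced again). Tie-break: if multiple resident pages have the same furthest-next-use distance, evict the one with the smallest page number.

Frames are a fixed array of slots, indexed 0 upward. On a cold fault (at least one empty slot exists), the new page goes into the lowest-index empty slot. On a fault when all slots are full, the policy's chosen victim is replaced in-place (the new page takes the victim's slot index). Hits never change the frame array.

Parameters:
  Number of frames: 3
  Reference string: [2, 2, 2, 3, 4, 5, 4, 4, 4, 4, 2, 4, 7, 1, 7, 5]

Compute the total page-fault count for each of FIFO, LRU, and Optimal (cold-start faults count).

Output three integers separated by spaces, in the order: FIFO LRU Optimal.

Answer: 8 8 6

Derivation:
--- FIFO ---
  step 0: ref 2 -> FAULT, frames=[2,-,-] (faults so far: 1)
  step 1: ref 2 -> HIT, frames=[2,-,-] (faults so far: 1)
  step 2: ref 2 -> HIT, frames=[2,-,-] (faults so far: 1)
  step 3: ref 3 -> FAULT, frames=[2,3,-] (faults so far: 2)
  step 4: ref 4 -> FAULT, frames=[2,3,4] (faults so far: 3)
  step 5: ref 5 -> FAULT, evict 2, frames=[5,3,4] (faults so far: 4)
  step 6: ref 4 -> HIT, frames=[5,3,4] (faults so far: 4)
  step 7: ref 4 -> HIT, frames=[5,3,4] (faults so far: 4)
  step 8: ref 4 -> HIT, frames=[5,3,4] (faults so far: 4)
  step 9: ref 4 -> HIT, frames=[5,3,4] (faults so far: 4)
  step 10: ref 2 -> FAULT, evict 3, frames=[5,2,4] (faults so far: 5)
  step 11: ref 4 -> HIT, frames=[5,2,4] (faults so far: 5)
  step 12: ref 7 -> FAULT, evict 4, frames=[5,2,7] (faults so far: 6)
  step 13: ref 1 -> FAULT, evict 5, frames=[1,2,7] (faults so far: 7)
  step 14: ref 7 -> HIT, frames=[1,2,7] (faults so far: 7)
  step 15: ref 5 -> FAULT, evict 2, frames=[1,5,7] (faults so far: 8)
  FIFO total faults: 8
--- LRU ---
  step 0: ref 2 -> FAULT, frames=[2,-,-] (faults so far: 1)
  step 1: ref 2 -> HIT, frames=[2,-,-] (faults so far: 1)
  step 2: ref 2 -> HIT, frames=[2,-,-] (faults so far: 1)
  step 3: ref 3 -> FAULT, frames=[2,3,-] (faults so far: 2)
  step 4: ref 4 -> FAULT, frames=[2,3,4] (faults so far: 3)
  step 5: ref 5 -> FAULT, evict 2, frames=[5,3,4] (faults so far: 4)
  step 6: ref 4 -> HIT, frames=[5,3,4] (faults so far: 4)
  step 7: ref 4 -> HIT, frames=[5,3,4] (faults so far: 4)
  step 8: ref 4 -> HIT, frames=[5,3,4] (faults so far: 4)
  step 9: ref 4 -> HIT, frames=[5,3,4] (faults so far: 4)
  step 10: ref 2 -> FAULT, evict 3, frames=[5,2,4] (faults so far: 5)
  step 11: ref 4 -> HIT, frames=[5,2,4] (faults so far: 5)
  step 12: ref 7 -> FAULT, evict 5, frames=[7,2,4] (faults so far: 6)
  step 13: ref 1 -> FAULT, evict 2, frames=[7,1,4] (faults so far: 7)
  step 14: ref 7 -> HIT, frames=[7,1,4] (faults so far: 7)
  step 15: ref 5 -> FAULT, evict 4, frames=[7,1,5] (faults so far: 8)
  LRU total faults: 8
--- Optimal ---
  step 0: ref 2 -> FAULT, frames=[2,-,-] (faults so far: 1)
  step 1: ref 2 -> HIT, frames=[2,-,-] (faults so far: 1)
  step 2: ref 2 -> HIT, frames=[2,-,-] (faults so far: 1)
  step 3: ref 3 -> FAULT, frames=[2,3,-] (faults so far: 2)
  step 4: ref 4 -> FAULT, frames=[2,3,4] (faults so far: 3)
  step 5: ref 5 -> FAULT, evict 3, frames=[2,5,4] (faults so far: 4)
  step 6: ref 4 -> HIT, frames=[2,5,4] (faults so far: 4)
  step 7: ref 4 -> HIT, frames=[2,5,4] (faults so far: 4)
  step 8: ref 4 -> HIT, frames=[2,5,4] (faults so far: 4)
  step 9: ref 4 -> HIT, frames=[2,5,4] (faults so far: 4)
  step 10: ref 2 -> HIT, frames=[2,5,4] (faults so far: 4)
  step 11: ref 4 -> HIT, frames=[2,5,4] (faults so far: 4)
  step 12: ref 7 -> FAULT, evict 2, frames=[7,5,4] (faults so far: 5)
  step 13: ref 1 -> FAULT, evict 4, frames=[7,5,1] (faults so far: 6)
  step 14: ref 7 -> HIT, frames=[7,5,1] (faults so far: 6)
  step 15: ref 5 -> HIT, frames=[7,5,1] (faults so far: 6)
  Optimal total faults: 6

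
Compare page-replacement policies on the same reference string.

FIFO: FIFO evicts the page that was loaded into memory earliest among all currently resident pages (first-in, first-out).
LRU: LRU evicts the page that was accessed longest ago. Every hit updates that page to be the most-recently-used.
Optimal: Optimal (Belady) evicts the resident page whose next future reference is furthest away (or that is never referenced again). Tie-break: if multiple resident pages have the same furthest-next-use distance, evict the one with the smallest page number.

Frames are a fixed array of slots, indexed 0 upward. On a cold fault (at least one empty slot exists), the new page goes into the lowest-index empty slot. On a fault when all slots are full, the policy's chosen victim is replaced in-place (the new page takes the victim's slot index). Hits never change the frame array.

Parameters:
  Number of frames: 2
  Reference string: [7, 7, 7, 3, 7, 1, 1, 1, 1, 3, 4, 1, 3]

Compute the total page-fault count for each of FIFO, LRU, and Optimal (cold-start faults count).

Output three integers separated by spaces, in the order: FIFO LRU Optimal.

--- FIFO ---
  step 0: ref 7 -> FAULT, frames=[7,-] (faults so far: 1)
  step 1: ref 7 -> HIT, frames=[7,-] (faults so far: 1)
  step 2: ref 7 -> HIT, frames=[7,-] (faults so far: 1)
  step 3: ref 3 -> FAULT, frames=[7,3] (faults so far: 2)
  step 4: ref 7 -> HIT, frames=[7,3] (faults so far: 2)
  step 5: ref 1 -> FAULT, evict 7, frames=[1,3] (faults so far: 3)
  step 6: ref 1 -> HIT, frames=[1,3] (faults so far: 3)
  step 7: ref 1 -> HIT, frames=[1,3] (faults so far: 3)
  step 8: ref 1 -> HIT, frames=[1,3] (faults so far: 3)
  step 9: ref 3 -> HIT, frames=[1,3] (faults so far: 3)
  step 10: ref 4 -> FAULT, evict 3, frames=[1,4] (faults so far: 4)
  step 11: ref 1 -> HIT, frames=[1,4] (faults so far: 4)
  step 12: ref 3 -> FAULT, evict 1, frames=[3,4] (faults so far: 5)
  FIFO total faults: 5
--- LRU ---
  step 0: ref 7 -> FAULT, frames=[7,-] (faults so far: 1)
  step 1: ref 7 -> HIT, frames=[7,-] (faults so far: 1)
  step 2: ref 7 -> HIT, frames=[7,-] (faults so far: 1)
  step 3: ref 3 -> FAULT, frames=[7,3] (faults so far: 2)
  step 4: ref 7 -> HIT, frames=[7,3] (faults so far: 2)
  step 5: ref 1 -> FAULT, evict 3, frames=[7,1] (faults so far: 3)
  step 6: ref 1 -> HIT, frames=[7,1] (faults so far: 3)
  step 7: ref 1 -> HIT, frames=[7,1] (faults so far: 3)
  step 8: ref 1 -> HIT, frames=[7,1] (faults so far: 3)
  step 9: ref 3 -> FAULT, evict 7, frames=[3,1] (faults so far: 4)
  step 10: ref 4 -> FAULT, evict 1, frames=[3,4] (faults so far: 5)
  step 11: ref 1 -> FAULT, evict 3, frames=[1,4] (faults so far: 6)
  step 12: ref 3 -> FAULT, evict 4, frames=[1,3] (faults so far: 7)
  LRU total faults: 7
--- Optimal ---
  step 0: ref 7 -> FAULT, frames=[7,-] (faults so far: 1)
  step 1: ref 7 -> HIT, frames=[7,-] (faults so far: 1)
  step 2: ref 7 -> HIT, frames=[7,-] (faults so far: 1)
  step 3: ref 3 -> FAULT, frames=[7,3] (faults so far: 2)
  step 4: ref 7 -> HIT, frames=[7,3] (faults so far: 2)
  step 5: ref 1 -> FAULT, evict 7, frames=[1,3] (faults so far: 3)
  step 6: ref 1 -> HIT, frames=[1,3] (faults so far: 3)
  step 7: ref 1 -> HIT, frames=[1,3] (faults so far: 3)
  step 8: ref 1 -> HIT, frames=[1,3] (faults so far: 3)
  step 9: ref 3 -> HIT, frames=[1,3] (faults so far: 3)
  step 10: ref 4 -> FAULT, evict 3, frames=[1,4] (faults so far: 4)
  step 11: ref 1 -> HIT, frames=[1,4] (faults so far: 4)
  step 12: ref 3 -> FAULT, evict 1, frames=[3,4] (faults so far: 5)
  Optimal total faults: 5

Answer: 5 7 5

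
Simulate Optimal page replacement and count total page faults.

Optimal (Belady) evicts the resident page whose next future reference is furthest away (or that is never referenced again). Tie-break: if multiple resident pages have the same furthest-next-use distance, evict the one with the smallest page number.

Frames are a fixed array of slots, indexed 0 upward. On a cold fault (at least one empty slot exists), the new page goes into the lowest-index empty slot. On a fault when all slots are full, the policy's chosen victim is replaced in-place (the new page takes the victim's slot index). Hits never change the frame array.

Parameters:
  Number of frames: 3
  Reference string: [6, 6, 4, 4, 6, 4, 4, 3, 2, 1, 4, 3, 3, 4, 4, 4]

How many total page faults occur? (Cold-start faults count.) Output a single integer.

Answer: 5

Derivation:
Step 0: ref 6 → FAULT, frames=[6,-,-]
Step 1: ref 6 → HIT, frames=[6,-,-]
Step 2: ref 4 → FAULT, frames=[6,4,-]
Step 3: ref 4 → HIT, frames=[6,4,-]
Step 4: ref 6 → HIT, frames=[6,4,-]
Step 5: ref 4 → HIT, frames=[6,4,-]
Step 6: ref 4 → HIT, frames=[6,4,-]
Step 7: ref 3 → FAULT, frames=[6,4,3]
Step 8: ref 2 → FAULT (evict 6), frames=[2,4,3]
Step 9: ref 1 → FAULT (evict 2), frames=[1,4,3]
Step 10: ref 4 → HIT, frames=[1,4,3]
Step 11: ref 3 → HIT, frames=[1,4,3]
Step 12: ref 3 → HIT, frames=[1,4,3]
Step 13: ref 4 → HIT, frames=[1,4,3]
Step 14: ref 4 → HIT, frames=[1,4,3]
Step 15: ref 4 → HIT, frames=[1,4,3]
Total faults: 5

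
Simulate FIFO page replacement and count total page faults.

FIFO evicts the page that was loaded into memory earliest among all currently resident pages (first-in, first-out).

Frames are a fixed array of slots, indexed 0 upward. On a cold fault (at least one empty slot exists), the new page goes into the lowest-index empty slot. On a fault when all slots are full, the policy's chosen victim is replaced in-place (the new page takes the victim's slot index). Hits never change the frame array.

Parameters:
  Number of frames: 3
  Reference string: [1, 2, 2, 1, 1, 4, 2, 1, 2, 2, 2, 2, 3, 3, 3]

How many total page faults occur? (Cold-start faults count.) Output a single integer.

Answer: 4

Derivation:
Step 0: ref 1 → FAULT, frames=[1,-,-]
Step 1: ref 2 → FAULT, frames=[1,2,-]
Step 2: ref 2 → HIT, frames=[1,2,-]
Step 3: ref 1 → HIT, frames=[1,2,-]
Step 4: ref 1 → HIT, frames=[1,2,-]
Step 5: ref 4 → FAULT, frames=[1,2,4]
Step 6: ref 2 → HIT, frames=[1,2,4]
Step 7: ref 1 → HIT, frames=[1,2,4]
Step 8: ref 2 → HIT, frames=[1,2,4]
Step 9: ref 2 → HIT, frames=[1,2,4]
Step 10: ref 2 → HIT, frames=[1,2,4]
Step 11: ref 2 → HIT, frames=[1,2,4]
Step 12: ref 3 → FAULT (evict 1), frames=[3,2,4]
Step 13: ref 3 → HIT, frames=[3,2,4]
Step 14: ref 3 → HIT, frames=[3,2,4]
Total faults: 4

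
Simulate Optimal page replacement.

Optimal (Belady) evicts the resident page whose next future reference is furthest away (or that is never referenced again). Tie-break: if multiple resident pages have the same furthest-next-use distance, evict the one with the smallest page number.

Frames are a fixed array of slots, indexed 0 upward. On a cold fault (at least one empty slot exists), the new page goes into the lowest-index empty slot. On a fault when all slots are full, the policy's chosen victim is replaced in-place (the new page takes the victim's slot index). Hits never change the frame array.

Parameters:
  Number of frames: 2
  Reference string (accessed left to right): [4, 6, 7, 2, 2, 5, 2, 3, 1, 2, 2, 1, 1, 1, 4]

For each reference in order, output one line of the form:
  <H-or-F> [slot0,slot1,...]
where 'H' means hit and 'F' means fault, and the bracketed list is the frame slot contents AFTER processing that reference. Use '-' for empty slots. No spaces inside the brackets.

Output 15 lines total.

F [4,-]
F [4,6]
F [4,7]
F [4,2]
H [4,2]
F [5,2]
H [5,2]
F [3,2]
F [1,2]
H [1,2]
H [1,2]
H [1,2]
H [1,2]
H [1,2]
F [4,2]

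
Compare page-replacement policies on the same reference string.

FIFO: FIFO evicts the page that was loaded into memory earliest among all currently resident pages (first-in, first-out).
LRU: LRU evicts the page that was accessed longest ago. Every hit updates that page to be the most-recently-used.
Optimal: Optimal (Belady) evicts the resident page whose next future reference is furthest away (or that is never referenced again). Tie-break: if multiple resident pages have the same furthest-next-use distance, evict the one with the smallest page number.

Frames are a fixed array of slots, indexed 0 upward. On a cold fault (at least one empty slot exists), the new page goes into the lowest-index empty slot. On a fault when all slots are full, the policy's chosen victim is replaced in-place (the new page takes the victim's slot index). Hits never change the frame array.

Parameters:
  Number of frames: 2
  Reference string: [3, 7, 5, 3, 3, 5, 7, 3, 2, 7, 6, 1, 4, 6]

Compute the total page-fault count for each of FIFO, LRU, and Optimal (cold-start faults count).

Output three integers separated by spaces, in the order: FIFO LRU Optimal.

--- FIFO ---
  step 0: ref 3 -> FAULT, frames=[3,-] (faults so far: 1)
  step 1: ref 7 -> FAULT, frames=[3,7] (faults so far: 2)
  step 2: ref 5 -> FAULT, evict 3, frames=[5,7] (faults so far: 3)
  step 3: ref 3 -> FAULT, evict 7, frames=[5,3] (faults so far: 4)
  step 4: ref 3 -> HIT, frames=[5,3] (faults so far: 4)
  step 5: ref 5 -> HIT, frames=[5,3] (faults so far: 4)
  step 6: ref 7 -> FAULT, evict 5, frames=[7,3] (faults so far: 5)
  step 7: ref 3 -> HIT, frames=[7,3] (faults so far: 5)
  step 8: ref 2 -> FAULT, evict 3, frames=[7,2] (faults so far: 6)
  step 9: ref 7 -> HIT, frames=[7,2] (faults so far: 6)
  step 10: ref 6 -> FAULT, evict 7, frames=[6,2] (faults so far: 7)
  step 11: ref 1 -> FAULT, evict 2, frames=[6,1] (faults so far: 8)
  step 12: ref 4 -> FAULT, evict 6, frames=[4,1] (faults so far: 9)
  step 13: ref 6 -> FAULT, evict 1, frames=[4,6] (faults so far: 10)
  FIFO total faults: 10
--- LRU ---
  step 0: ref 3 -> FAULT, frames=[3,-] (faults so far: 1)
  step 1: ref 7 -> FAULT, frames=[3,7] (faults so far: 2)
  step 2: ref 5 -> FAULT, evict 3, frames=[5,7] (faults so far: 3)
  step 3: ref 3 -> FAULT, evict 7, frames=[5,3] (faults so far: 4)
  step 4: ref 3 -> HIT, frames=[5,3] (faults so far: 4)
  step 5: ref 5 -> HIT, frames=[5,3] (faults so far: 4)
  step 6: ref 7 -> FAULT, evict 3, frames=[5,7] (faults so far: 5)
  step 7: ref 3 -> FAULT, evict 5, frames=[3,7] (faults so far: 6)
  step 8: ref 2 -> FAULT, evict 7, frames=[3,2] (faults so far: 7)
  step 9: ref 7 -> FAULT, evict 3, frames=[7,2] (faults so far: 8)
  step 10: ref 6 -> FAULT, evict 2, frames=[7,6] (faults so far: 9)
  step 11: ref 1 -> FAULT, evict 7, frames=[1,6] (faults so far: 10)
  step 12: ref 4 -> FAULT, evict 6, frames=[1,4] (faults so far: 11)
  step 13: ref 6 -> FAULT, evict 1, frames=[6,4] (faults so far: 12)
  LRU total faults: 12
--- Optimal ---
  step 0: ref 3 -> FAULT, frames=[3,-] (faults so far: 1)
  step 1: ref 7 -> FAULT, frames=[3,7] (faults so far: 2)
  step 2: ref 5 -> FAULT, evict 7, frames=[3,5] (faults so far: 3)
  step 3: ref 3 -> HIT, frames=[3,5] (faults so far: 3)
  step 4: ref 3 -> HIT, frames=[3,5] (faults so far: 3)
  step 5: ref 5 -> HIT, frames=[3,5] (faults so far: 3)
  step 6: ref 7 -> FAULT, evict 5, frames=[3,7] (faults so far: 4)
  step 7: ref 3 -> HIT, frames=[3,7] (faults so far: 4)
  step 8: ref 2 -> FAULT, evict 3, frames=[2,7] (faults so far: 5)
  step 9: ref 7 -> HIT, frames=[2,7] (faults so far: 5)
  step 10: ref 6 -> FAULT, evict 2, frames=[6,7] (faults so far: 6)
  step 11: ref 1 -> FAULT, evict 7, frames=[6,1] (faults so far: 7)
  step 12: ref 4 -> FAULT, evict 1, frames=[6,4] (faults so far: 8)
  step 13: ref 6 -> HIT, frames=[6,4] (faults so far: 8)
  Optimal total faults: 8

Answer: 10 12 8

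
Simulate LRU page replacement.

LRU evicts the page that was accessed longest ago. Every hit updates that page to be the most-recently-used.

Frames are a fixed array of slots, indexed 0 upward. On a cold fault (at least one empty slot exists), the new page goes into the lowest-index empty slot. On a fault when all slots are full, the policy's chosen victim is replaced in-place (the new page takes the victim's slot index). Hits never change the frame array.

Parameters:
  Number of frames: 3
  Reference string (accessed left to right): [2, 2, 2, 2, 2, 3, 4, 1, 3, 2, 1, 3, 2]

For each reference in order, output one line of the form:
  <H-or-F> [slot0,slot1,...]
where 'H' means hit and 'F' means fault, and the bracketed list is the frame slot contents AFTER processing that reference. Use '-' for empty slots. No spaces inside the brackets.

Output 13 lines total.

F [2,-,-]
H [2,-,-]
H [2,-,-]
H [2,-,-]
H [2,-,-]
F [2,3,-]
F [2,3,4]
F [1,3,4]
H [1,3,4]
F [1,3,2]
H [1,3,2]
H [1,3,2]
H [1,3,2]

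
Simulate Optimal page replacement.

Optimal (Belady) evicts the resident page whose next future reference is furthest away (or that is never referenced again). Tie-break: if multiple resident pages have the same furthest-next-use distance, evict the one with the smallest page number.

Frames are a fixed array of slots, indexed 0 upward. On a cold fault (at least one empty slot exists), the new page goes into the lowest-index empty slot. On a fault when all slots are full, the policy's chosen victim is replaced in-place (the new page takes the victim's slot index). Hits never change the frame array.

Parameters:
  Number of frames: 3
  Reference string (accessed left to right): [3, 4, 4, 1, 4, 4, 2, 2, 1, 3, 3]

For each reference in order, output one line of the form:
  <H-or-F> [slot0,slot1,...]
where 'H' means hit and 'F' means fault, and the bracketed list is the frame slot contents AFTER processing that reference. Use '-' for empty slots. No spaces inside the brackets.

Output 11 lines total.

F [3,-,-]
F [3,4,-]
H [3,4,-]
F [3,4,1]
H [3,4,1]
H [3,4,1]
F [3,2,1]
H [3,2,1]
H [3,2,1]
H [3,2,1]
H [3,2,1]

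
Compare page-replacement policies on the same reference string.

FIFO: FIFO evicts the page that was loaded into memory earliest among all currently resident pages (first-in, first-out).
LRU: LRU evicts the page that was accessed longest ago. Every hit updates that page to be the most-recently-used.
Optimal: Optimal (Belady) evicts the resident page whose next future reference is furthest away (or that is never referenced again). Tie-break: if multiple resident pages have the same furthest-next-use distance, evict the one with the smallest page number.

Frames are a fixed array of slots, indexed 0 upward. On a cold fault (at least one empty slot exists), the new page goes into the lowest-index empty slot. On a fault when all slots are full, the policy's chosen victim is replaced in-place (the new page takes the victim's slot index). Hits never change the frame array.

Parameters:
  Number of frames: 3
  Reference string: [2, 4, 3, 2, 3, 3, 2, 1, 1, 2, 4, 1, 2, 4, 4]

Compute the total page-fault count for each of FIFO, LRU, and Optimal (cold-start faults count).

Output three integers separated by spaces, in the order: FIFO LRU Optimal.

Answer: 6 5 4

Derivation:
--- FIFO ---
  step 0: ref 2 -> FAULT, frames=[2,-,-] (faults so far: 1)
  step 1: ref 4 -> FAULT, frames=[2,4,-] (faults so far: 2)
  step 2: ref 3 -> FAULT, frames=[2,4,3] (faults so far: 3)
  step 3: ref 2 -> HIT, frames=[2,4,3] (faults so far: 3)
  step 4: ref 3 -> HIT, frames=[2,4,3] (faults so far: 3)
  step 5: ref 3 -> HIT, frames=[2,4,3] (faults so far: 3)
  step 6: ref 2 -> HIT, frames=[2,4,3] (faults so far: 3)
  step 7: ref 1 -> FAULT, evict 2, frames=[1,4,3] (faults so far: 4)
  step 8: ref 1 -> HIT, frames=[1,4,3] (faults so far: 4)
  step 9: ref 2 -> FAULT, evict 4, frames=[1,2,3] (faults so far: 5)
  step 10: ref 4 -> FAULT, evict 3, frames=[1,2,4] (faults so far: 6)
  step 11: ref 1 -> HIT, frames=[1,2,4] (faults so far: 6)
  step 12: ref 2 -> HIT, frames=[1,2,4] (faults so far: 6)
  step 13: ref 4 -> HIT, frames=[1,2,4] (faults so far: 6)
  step 14: ref 4 -> HIT, frames=[1,2,4] (faults so far: 6)
  FIFO total faults: 6
--- LRU ---
  step 0: ref 2 -> FAULT, frames=[2,-,-] (faults so far: 1)
  step 1: ref 4 -> FAULT, frames=[2,4,-] (faults so far: 2)
  step 2: ref 3 -> FAULT, frames=[2,4,3] (faults so far: 3)
  step 3: ref 2 -> HIT, frames=[2,4,3] (faults so far: 3)
  step 4: ref 3 -> HIT, frames=[2,4,3] (faults so far: 3)
  step 5: ref 3 -> HIT, frames=[2,4,3] (faults so far: 3)
  step 6: ref 2 -> HIT, frames=[2,4,3] (faults so far: 3)
  step 7: ref 1 -> FAULT, evict 4, frames=[2,1,3] (faults so far: 4)
  step 8: ref 1 -> HIT, frames=[2,1,3] (faults so far: 4)
  step 9: ref 2 -> HIT, frames=[2,1,3] (faults so far: 4)
  step 10: ref 4 -> FAULT, evict 3, frames=[2,1,4] (faults so far: 5)
  step 11: ref 1 -> HIT, frames=[2,1,4] (faults so far: 5)
  step 12: ref 2 -> HIT, frames=[2,1,4] (faults so far: 5)
  step 13: ref 4 -> HIT, frames=[2,1,4] (faults so far: 5)
  step 14: ref 4 -> HIT, frames=[2,1,4] (faults so far: 5)
  LRU total faults: 5
--- Optimal ---
  step 0: ref 2 -> FAULT, frames=[2,-,-] (faults so far: 1)
  step 1: ref 4 -> FAULT, frames=[2,4,-] (faults so far: 2)
  step 2: ref 3 -> FAULT, frames=[2,4,3] (faults so far: 3)
  step 3: ref 2 -> HIT, frames=[2,4,3] (faults so far: 3)
  step 4: ref 3 -> HIT, frames=[2,4,3] (faults so far: 3)
  step 5: ref 3 -> HIT, frames=[2,4,3] (faults so far: 3)
  step 6: ref 2 -> HIT, frames=[2,4,3] (faults so far: 3)
  step 7: ref 1 -> FAULT, evict 3, frames=[2,4,1] (faults so far: 4)
  step 8: ref 1 -> HIT, frames=[2,4,1] (faults so far: 4)
  step 9: ref 2 -> HIT, frames=[2,4,1] (faults so far: 4)
  step 10: ref 4 -> HIT, frames=[2,4,1] (faults so far: 4)
  step 11: ref 1 -> HIT, frames=[2,4,1] (faults so far: 4)
  step 12: ref 2 -> HIT, frames=[2,4,1] (faults so far: 4)
  step 13: ref 4 -> HIT, frames=[2,4,1] (faults so far: 4)
  step 14: ref 4 -> HIT, frames=[2,4,1] (faults so far: 4)
  Optimal total faults: 4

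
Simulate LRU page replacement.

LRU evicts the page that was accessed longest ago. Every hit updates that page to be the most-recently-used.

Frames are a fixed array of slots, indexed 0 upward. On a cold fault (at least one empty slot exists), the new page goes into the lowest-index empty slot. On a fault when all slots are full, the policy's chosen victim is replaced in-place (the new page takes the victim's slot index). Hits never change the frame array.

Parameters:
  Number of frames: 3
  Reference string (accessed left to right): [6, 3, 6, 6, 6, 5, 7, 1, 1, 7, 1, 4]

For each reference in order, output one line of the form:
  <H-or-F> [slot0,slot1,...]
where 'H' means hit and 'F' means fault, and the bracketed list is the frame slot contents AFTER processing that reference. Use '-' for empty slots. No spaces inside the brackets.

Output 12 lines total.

F [6,-,-]
F [6,3,-]
H [6,3,-]
H [6,3,-]
H [6,3,-]
F [6,3,5]
F [6,7,5]
F [1,7,5]
H [1,7,5]
H [1,7,5]
H [1,7,5]
F [1,7,4]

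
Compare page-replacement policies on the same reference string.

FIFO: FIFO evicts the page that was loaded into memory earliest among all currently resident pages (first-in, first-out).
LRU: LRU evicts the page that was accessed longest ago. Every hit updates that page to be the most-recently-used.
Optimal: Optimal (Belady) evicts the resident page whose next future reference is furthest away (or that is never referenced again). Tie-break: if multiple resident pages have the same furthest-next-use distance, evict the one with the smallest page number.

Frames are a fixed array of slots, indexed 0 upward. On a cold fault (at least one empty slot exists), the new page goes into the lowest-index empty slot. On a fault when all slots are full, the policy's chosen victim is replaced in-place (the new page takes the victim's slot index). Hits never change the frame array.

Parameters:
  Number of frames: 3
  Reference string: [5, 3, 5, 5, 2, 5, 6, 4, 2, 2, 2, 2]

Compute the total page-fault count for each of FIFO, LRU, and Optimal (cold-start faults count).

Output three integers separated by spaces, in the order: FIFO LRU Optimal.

Answer: 5 6 5

Derivation:
--- FIFO ---
  step 0: ref 5 -> FAULT, frames=[5,-,-] (faults so far: 1)
  step 1: ref 3 -> FAULT, frames=[5,3,-] (faults so far: 2)
  step 2: ref 5 -> HIT, frames=[5,3,-] (faults so far: 2)
  step 3: ref 5 -> HIT, frames=[5,3,-] (faults so far: 2)
  step 4: ref 2 -> FAULT, frames=[5,3,2] (faults so far: 3)
  step 5: ref 5 -> HIT, frames=[5,3,2] (faults so far: 3)
  step 6: ref 6 -> FAULT, evict 5, frames=[6,3,2] (faults so far: 4)
  step 7: ref 4 -> FAULT, evict 3, frames=[6,4,2] (faults so far: 5)
  step 8: ref 2 -> HIT, frames=[6,4,2] (faults so far: 5)
  step 9: ref 2 -> HIT, frames=[6,4,2] (faults so far: 5)
  step 10: ref 2 -> HIT, frames=[6,4,2] (faults so far: 5)
  step 11: ref 2 -> HIT, frames=[6,4,2] (faults so far: 5)
  FIFO total faults: 5
--- LRU ---
  step 0: ref 5 -> FAULT, frames=[5,-,-] (faults so far: 1)
  step 1: ref 3 -> FAULT, frames=[5,3,-] (faults so far: 2)
  step 2: ref 5 -> HIT, frames=[5,3,-] (faults so far: 2)
  step 3: ref 5 -> HIT, frames=[5,3,-] (faults so far: 2)
  step 4: ref 2 -> FAULT, frames=[5,3,2] (faults so far: 3)
  step 5: ref 5 -> HIT, frames=[5,3,2] (faults so far: 3)
  step 6: ref 6 -> FAULT, evict 3, frames=[5,6,2] (faults so far: 4)
  step 7: ref 4 -> FAULT, evict 2, frames=[5,6,4] (faults so far: 5)
  step 8: ref 2 -> FAULT, evict 5, frames=[2,6,4] (faults so far: 6)
  step 9: ref 2 -> HIT, frames=[2,6,4] (faults so far: 6)
  step 10: ref 2 -> HIT, frames=[2,6,4] (faults so far: 6)
  step 11: ref 2 -> HIT, frames=[2,6,4] (faults so far: 6)
  LRU total faults: 6
--- Optimal ---
  step 0: ref 5 -> FAULT, frames=[5,-,-] (faults so far: 1)
  step 1: ref 3 -> FAULT, frames=[5,3,-] (faults so far: 2)
  step 2: ref 5 -> HIT, frames=[5,3,-] (faults so far: 2)
  step 3: ref 5 -> HIT, frames=[5,3,-] (faults so far: 2)
  step 4: ref 2 -> FAULT, frames=[5,3,2] (faults so far: 3)
  step 5: ref 5 -> HIT, frames=[5,3,2] (faults so far: 3)
  step 6: ref 6 -> FAULT, evict 3, frames=[5,6,2] (faults so far: 4)
  step 7: ref 4 -> FAULT, evict 5, frames=[4,6,2] (faults so far: 5)
  step 8: ref 2 -> HIT, frames=[4,6,2] (faults so far: 5)
  step 9: ref 2 -> HIT, frames=[4,6,2] (faults so far: 5)
  step 10: ref 2 -> HIT, frames=[4,6,2] (faults so far: 5)
  step 11: ref 2 -> HIT, frames=[4,6,2] (faults so far: 5)
  Optimal total faults: 5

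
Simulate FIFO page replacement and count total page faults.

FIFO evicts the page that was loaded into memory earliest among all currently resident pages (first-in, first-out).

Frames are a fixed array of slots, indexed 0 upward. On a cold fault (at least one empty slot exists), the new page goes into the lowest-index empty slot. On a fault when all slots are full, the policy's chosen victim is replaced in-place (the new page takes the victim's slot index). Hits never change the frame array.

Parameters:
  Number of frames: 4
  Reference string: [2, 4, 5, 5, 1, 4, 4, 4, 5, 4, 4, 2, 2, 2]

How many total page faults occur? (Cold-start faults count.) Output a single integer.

Step 0: ref 2 → FAULT, frames=[2,-,-,-]
Step 1: ref 4 → FAULT, frames=[2,4,-,-]
Step 2: ref 5 → FAULT, frames=[2,4,5,-]
Step 3: ref 5 → HIT, frames=[2,4,5,-]
Step 4: ref 1 → FAULT, frames=[2,4,5,1]
Step 5: ref 4 → HIT, frames=[2,4,5,1]
Step 6: ref 4 → HIT, frames=[2,4,5,1]
Step 7: ref 4 → HIT, frames=[2,4,5,1]
Step 8: ref 5 → HIT, frames=[2,4,5,1]
Step 9: ref 4 → HIT, frames=[2,4,5,1]
Step 10: ref 4 → HIT, frames=[2,4,5,1]
Step 11: ref 2 → HIT, frames=[2,4,5,1]
Step 12: ref 2 → HIT, frames=[2,4,5,1]
Step 13: ref 2 → HIT, frames=[2,4,5,1]
Total faults: 4

Answer: 4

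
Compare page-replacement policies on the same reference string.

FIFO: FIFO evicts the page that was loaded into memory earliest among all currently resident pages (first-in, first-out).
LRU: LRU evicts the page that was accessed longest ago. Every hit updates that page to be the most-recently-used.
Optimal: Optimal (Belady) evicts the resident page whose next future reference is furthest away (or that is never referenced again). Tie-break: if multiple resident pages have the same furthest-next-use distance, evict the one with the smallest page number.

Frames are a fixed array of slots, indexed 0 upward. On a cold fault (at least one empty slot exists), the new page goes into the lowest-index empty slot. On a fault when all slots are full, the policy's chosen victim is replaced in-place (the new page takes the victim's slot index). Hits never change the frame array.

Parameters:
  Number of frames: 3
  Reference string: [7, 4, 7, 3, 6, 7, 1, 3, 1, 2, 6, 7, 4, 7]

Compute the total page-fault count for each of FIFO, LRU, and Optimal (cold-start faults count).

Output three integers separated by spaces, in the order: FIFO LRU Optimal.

--- FIFO ---
  step 0: ref 7 -> FAULT, frames=[7,-,-] (faults so far: 1)
  step 1: ref 4 -> FAULT, frames=[7,4,-] (faults so far: 2)
  step 2: ref 7 -> HIT, frames=[7,4,-] (faults so far: 2)
  step 3: ref 3 -> FAULT, frames=[7,4,3] (faults so far: 3)
  step 4: ref 6 -> FAULT, evict 7, frames=[6,4,3] (faults so far: 4)
  step 5: ref 7 -> FAULT, evict 4, frames=[6,7,3] (faults so far: 5)
  step 6: ref 1 -> FAULT, evict 3, frames=[6,7,1] (faults so far: 6)
  step 7: ref 3 -> FAULT, evict 6, frames=[3,7,1] (faults so far: 7)
  step 8: ref 1 -> HIT, frames=[3,7,1] (faults so far: 7)
  step 9: ref 2 -> FAULT, evict 7, frames=[3,2,1] (faults so far: 8)
  step 10: ref 6 -> FAULT, evict 1, frames=[3,2,6] (faults so far: 9)
  step 11: ref 7 -> FAULT, evict 3, frames=[7,2,6] (faults so far: 10)
  step 12: ref 4 -> FAULT, evict 2, frames=[7,4,6] (faults so far: 11)
  step 13: ref 7 -> HIT, frames=[7,4,6] (faults so far: 11)
  FIFO total faults: 11
--- LRU ---
  step 0: ref 7 -> FAULT, frames=[7,-,-] (faults so far: 1)
  step 1: ref 4 -> FAULT, frames=[7,4,-] (faults so far: 2)
  step 2: ref 7 -> HIT, frames=[7,4,-] (faults so far: 2)
  step 3: ref 3 -> FAULT, frames=[7,4,3] (faults so far: 3)
  step 4: ref 6 -> FAULT, evict 4, frames=[7,6,3] (faults so far: 4)
  step 5: ref 7 -> HIT, frames=[7,6,3] (faults so far: 4)
  step 6: ref 1 -> FAULT, evict 3, frames=[7,6,1] (faults so far: 5)
  step 7: ref 3 -> FAULT, evict 6, frames=[7,3,1] (faults so far: 6)
  step 8: ref 1 -> HIT, frames=[7,3,1] (faults so far: 6)
  step 9: ref 2 -> FAULT, evict 7, frames=[2,3,1] (faults so far: 7)
  step 10: ref 6 -> FAULT, evict 3, frames=[2,6,1] (faults so far: 8)
  step 11: ref 7 -> FAULT, evict 1, frames=[2,6,7] (faults so far: 9)
  step 12: ref 4 -> FAULT, evict 2, frames=[4,6,7] (faults so far: 10)
  step 13: ref 7 -> HIT, frames=[4,6,7] (faults so far: 10)
  LRU total faults: 10
--- Optimal ---
  step 0: ref 7 -> FAULT, frames=[7,-,-] (faults so far: 1)
  step 1: ref 4 -> FAULT, frames=[7,4,-] (faults so far: 2)
  step 2: ref 7 -> HIT, frames=[7,4,-] (faults so far: 2)
  step 3: ref 3 -> FAULT, frames=[7,4,3] (faults so far: 3)
  step 4: ref 6 -> FAULT, evict 4, frames=[7,6,3] (faults so far: 4)
  step 5: ref 7 -> HIT, frames=[7,6,3] (faults so far: 4)
  step 6: ref 1 -> FAULT, evict 7, frames=[1,6,3] (faults so far: 5)
  step 7: ref 3 -> HIT, frames=[1,6,3] (faults so far: 5)
  step 8: ref 1 -> HIT, frames=[1,6,3] (faults so far: 5)
  step 9: ref 2 -> FAULT, evict 1, frames=[2,6,3] (faults so far: 6)
  step 10: ref 6 -> HIT, frames=[2,6,3] (faults so far: 6)
  step 11: ref 7 -> FAULT, evict 2, frames=[7,6,3] (faults so far: 7)
  step 12: ref 4 -> FAULT, evict 3, frames=[7,6,4] (faults so far: 8)
  step 13: ref 7 -> HIT, frames=[7,6,4] (faults so far: 8)
  Optimal total faults: 8

Answer: 11 10 8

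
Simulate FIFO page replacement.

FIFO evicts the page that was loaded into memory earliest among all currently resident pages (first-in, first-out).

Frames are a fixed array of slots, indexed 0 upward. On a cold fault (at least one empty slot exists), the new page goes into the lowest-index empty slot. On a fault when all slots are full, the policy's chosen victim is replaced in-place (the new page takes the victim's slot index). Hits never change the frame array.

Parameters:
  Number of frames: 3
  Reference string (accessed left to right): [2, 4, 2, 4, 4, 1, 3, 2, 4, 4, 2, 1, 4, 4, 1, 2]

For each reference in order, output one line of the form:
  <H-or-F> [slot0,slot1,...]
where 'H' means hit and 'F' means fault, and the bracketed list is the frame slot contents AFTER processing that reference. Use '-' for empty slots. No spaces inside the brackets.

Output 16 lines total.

F [2,-,-]
F [2,4,-]
H [2,4,-]
H [2,4,-]
H [2,4,-]
F [2,4,1]
F [3,4,1]
F [3,2,1]
F [3,2,4]
H [3,2,4]
H [3,2,4]
F [1,2,4]
H [1,2,4]
H [1,2,4]
H [1,2,4]
H [1,2,4]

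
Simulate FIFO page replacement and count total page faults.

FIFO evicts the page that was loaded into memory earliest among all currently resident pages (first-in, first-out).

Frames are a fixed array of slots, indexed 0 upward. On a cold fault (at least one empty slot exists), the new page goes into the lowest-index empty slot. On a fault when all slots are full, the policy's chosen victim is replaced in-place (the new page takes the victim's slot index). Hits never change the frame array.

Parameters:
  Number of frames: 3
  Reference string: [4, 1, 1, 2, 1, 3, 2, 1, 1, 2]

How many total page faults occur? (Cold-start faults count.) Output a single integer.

Step 0: ref 4 → FAULT, frames=[4,-,-]
Step 1: ref 1 → FAULT, frames=[4,1,-]
Step 2: ref 1 → HIT, frames=[4,1,-]
Step 3: ref 2 → FAULT, frames=[4,1,2]
Step 4: ref 1 → HIT, frames=[4,1,2]
Step 5: ref 3 → FAULT (evict 4), frames=[3,1,2]
Step 6: ref 2 → HIT, frames=[3,1,2]
Step 7: ref 1 → HIT, frames=[3,1,2]
Step 8: ref 1 → HIT, frames=[3,1,2]
Step 9: ref 2 → HIT, frames=[3,1,2]
Total faults: 4

Answer: 4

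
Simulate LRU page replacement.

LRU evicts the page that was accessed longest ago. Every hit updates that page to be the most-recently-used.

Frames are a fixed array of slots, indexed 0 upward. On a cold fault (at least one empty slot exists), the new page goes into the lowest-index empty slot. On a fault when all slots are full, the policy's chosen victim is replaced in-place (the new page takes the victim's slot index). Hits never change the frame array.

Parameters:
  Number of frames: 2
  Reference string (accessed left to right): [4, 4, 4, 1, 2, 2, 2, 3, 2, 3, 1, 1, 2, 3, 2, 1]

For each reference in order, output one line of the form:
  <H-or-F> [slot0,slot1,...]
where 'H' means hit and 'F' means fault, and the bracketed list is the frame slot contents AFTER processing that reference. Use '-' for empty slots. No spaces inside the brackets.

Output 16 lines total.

F [4,-]
H [4,-]
H [4,-]
F [4,1]
F [2,1]
H [2,1]
H [2,1]
F [2,3]
H [2,3]
H [2,3]
F [1,3]
H [1,3]
F [1,2]
F [3,2]
H [3,2]
F [1,2]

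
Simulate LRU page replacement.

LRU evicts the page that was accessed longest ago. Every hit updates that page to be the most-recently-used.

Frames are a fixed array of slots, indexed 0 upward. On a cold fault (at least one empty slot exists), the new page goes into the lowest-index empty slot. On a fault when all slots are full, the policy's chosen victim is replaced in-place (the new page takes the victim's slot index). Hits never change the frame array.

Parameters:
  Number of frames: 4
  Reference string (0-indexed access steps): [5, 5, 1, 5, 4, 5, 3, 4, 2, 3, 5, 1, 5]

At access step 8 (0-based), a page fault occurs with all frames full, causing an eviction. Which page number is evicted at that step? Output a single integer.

Step 0: ref 5 -> FAULT, frames=[5,-,-,-]
Step 1: ref 5 -> HIT, frames=[5,-,-,-]
Step 2: ref 1 -> FAULT, frames=[5,1,-,-]
Step 3: ref 5 -> HIT, frames=[5,1,-,-]
Step 4: ref 4 -> FAULT, frames=[5,1,4,-]
Step 5: ref 5 -> HIT, frames=[5,1,4,-]
Step 6: ref 3 -> FAULT, frames=[5,1,4,3]
Step 7: ref 4 -> HIT, frames=[5,1,4,3]
Step 8: ref 2 -> FAULT, evict 1, frames=[5,2,4,3]
At step 8: evicted page 1

Answer: 1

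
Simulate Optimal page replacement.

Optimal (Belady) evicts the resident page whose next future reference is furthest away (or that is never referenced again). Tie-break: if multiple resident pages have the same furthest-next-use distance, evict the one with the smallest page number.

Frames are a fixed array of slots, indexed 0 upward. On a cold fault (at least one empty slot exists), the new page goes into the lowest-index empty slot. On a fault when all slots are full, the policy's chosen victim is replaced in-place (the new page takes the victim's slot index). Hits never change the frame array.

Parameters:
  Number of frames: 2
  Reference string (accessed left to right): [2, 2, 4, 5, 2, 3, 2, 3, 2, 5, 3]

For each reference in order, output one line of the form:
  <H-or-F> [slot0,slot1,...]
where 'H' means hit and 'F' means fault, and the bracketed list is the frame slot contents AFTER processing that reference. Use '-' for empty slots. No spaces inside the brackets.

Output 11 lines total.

F [2,-]
H [2,-]
F [2,4]
F [2,5]
H [2,5]
F [2,3]
H [2,3]
H [2,3]
H [2,3]
F [5,3]
H [5,3]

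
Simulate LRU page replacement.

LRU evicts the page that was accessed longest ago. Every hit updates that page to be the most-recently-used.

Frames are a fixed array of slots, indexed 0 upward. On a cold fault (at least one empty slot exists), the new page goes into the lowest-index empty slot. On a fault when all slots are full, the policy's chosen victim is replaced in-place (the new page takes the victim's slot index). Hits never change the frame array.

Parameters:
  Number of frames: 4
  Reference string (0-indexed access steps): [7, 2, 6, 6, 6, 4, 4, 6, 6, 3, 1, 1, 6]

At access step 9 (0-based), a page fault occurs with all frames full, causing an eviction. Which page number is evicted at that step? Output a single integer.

Step 0: ref 7 -> FAULT, frames=[7,-,-,-]
Step 1: ref 2 -> FAULT, frames=[7,2,-,-]
Step 2: ref 6 -> FAULT, frames=[7,2,6,-]
Step 3: ref 6 -> HIT, frames=[7,2,6,-]
Step 4: ref 6 -> HIT, frames=[7,2,6,-]
Step 5: ref 4 -> FAULT, frames=[7,2,6,4]
Step 6: ref 4 -> HIT, frames=[7,2,6,4]
Step 7: ref 6 -> HIT, frames=[7,2,6,4]
Step 8: ref 6 -> HIT, frames=[7,2,6,4]
Step 9: ref 3 -> FAULT, evict 7, frames=[3,2,6,4]
At step 9: evicted page 7

Answer: 7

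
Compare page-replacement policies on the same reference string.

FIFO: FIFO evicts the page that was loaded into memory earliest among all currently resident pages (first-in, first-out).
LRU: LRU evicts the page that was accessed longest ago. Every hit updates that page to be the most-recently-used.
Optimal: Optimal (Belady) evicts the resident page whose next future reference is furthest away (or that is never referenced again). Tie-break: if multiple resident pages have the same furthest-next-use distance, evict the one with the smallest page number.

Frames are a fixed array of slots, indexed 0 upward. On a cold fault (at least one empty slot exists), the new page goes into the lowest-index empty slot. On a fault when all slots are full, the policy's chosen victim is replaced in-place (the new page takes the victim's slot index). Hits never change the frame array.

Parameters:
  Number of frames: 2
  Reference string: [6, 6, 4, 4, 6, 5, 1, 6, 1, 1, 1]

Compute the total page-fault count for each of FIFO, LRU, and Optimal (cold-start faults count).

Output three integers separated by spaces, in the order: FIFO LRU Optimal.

Answer: 5 5 4

Derivation:
--- FIFO ---
  step 0: ref 6 -> FAULT, frames=[6,-] (faults so far: 1)
  step 1: ref 6 -> HIT, frames=[6,-] (faults so far: 1)
  step 2: ref 4 -> FAULT, frames=[6,4] (faults so far: 2)
  step 3: ref 4 -> HIT, frames=[6,4] (faults so far: 2)
  step 4: ref 6 -> HIT, frames=[6,4] (faults so far: 2)
  step 5: ref 5 -> FAULT, evict 6, frames=[5,4] (faults so far: 3)
  step 6: ref 1 -> FAULT, evict 4, frames=[5,1] (faults so far: 4)
  step 7: ref 6 -> FAULT, evict 5, frames=[6,1] (faults so far: 5)
  step 8: ref 1 -> HIT, frames=[6,1] (faults so far: 5)
  step 9: ref 1 -> HIT, frames=[6,1] (faults so far: 5)
  step 10: ref 1 -> HIT, frames=[6,1] (faults so far: 5)
  FIFO total faults: 5
--- LRU ---
  step 0: ref 6 -> FAULT, frames=[6,-] (faults so far: 1)
  step 1: ref 6 -> HIT, frames=[6,-] (faults so far: 1)
  step 2: ref 4 -> FAULT, frames=[6,4] (faults so far: 2)
  step 3: ref 4 -> HIT, frames=[6,4] (faults so far: 2)
  step 4: ref 6 -> HIT, frames=[6,4] (faults so far: 2)
  step 5: ref 5 -> FAULT, evict 4, frames=[6,5] (faults so far: 3)
  step 6: ref 1 -> FAULT, evict 6, frames=[1,5] (faults so far: 4)
  step 7: ref 6 -> FAULT, evict 5, frames=[1,6] (faults so far: 5)
  step 8: ref 1 -> HIT, frames=[1,6] (faults so far: 5)
  step 9: ref 1 -> HIT, frames=[1,6] (faults so far: 5)
  step 10: ref 1 -> HIT, frames=[1,6] (faults so far: 5)
  LRU total faults: 5
--- Optimal ---
  step 0: ref 6 -> FAULT, frames=[6,-] (faults so far: 1)
  step 1: ref 6 -> HIT, frames=[6,-] (faults so far: 1)
  step 2: ref 4 -> FAULT, frames=[6,4] (faults so far: 2)
  step 3: ref 4 -> HIT, frames=[6,4] (faults so far: 2)
  step 4: ref 6 -> HIT, frames=[6,4] (faults so far: 2)
  step 5: ref 5 -> FAULT, evict 4, frames=[6,5] (faults so far: 3)
  step 6: ref 1 -> FAULT, evict 5, frames=[6,1] (faults so far: 4)
  step 7: ref 6 -> HIT, frames=[6,1] (faults so far: 4)
  step 8: ref 1 -> HIT, frames=[6,1] (faults so far: 4)
  step 9: ref 1 -> HIT, frames=[6,1] (faults so far: 4)
  step 10: ref 1 -> HIT, frames=[6,1] (faults so far: 4)
  Optimal total faults: 4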